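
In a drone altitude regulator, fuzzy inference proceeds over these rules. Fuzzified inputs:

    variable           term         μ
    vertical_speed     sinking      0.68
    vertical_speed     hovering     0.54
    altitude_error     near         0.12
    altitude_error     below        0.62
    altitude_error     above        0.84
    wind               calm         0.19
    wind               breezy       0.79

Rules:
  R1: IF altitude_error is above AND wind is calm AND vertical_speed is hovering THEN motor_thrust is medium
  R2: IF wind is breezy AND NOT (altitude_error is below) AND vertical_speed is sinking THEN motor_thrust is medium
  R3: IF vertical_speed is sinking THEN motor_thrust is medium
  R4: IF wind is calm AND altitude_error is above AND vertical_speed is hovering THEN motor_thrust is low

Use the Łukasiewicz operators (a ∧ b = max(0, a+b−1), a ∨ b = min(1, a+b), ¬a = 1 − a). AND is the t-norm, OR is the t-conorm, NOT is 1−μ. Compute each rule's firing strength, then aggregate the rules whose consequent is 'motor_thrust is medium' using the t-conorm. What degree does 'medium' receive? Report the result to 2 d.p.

0.68

R1: above=0.84, calm=0.19, hovering=0.54; AND[max(0, a+b−1)] → w = 0.00
R2: breezy=0.79, ¬below=1−0.62=0.38, sinking=0.68; AND[max(0, a+b−1)] → w = 0.00
R3: sinking=0.68 → w = 0.68
R4: calm=0.19, above=0.84, hovering=0.54; AND[max(0, a+b−1)] → w = 0.00
Rules with consequent 'medium': {R1, R2, R3} → strengths 0.00, 0.00, 0.68
Aggregate via t-conorm [min(1, a+b)]: 0.68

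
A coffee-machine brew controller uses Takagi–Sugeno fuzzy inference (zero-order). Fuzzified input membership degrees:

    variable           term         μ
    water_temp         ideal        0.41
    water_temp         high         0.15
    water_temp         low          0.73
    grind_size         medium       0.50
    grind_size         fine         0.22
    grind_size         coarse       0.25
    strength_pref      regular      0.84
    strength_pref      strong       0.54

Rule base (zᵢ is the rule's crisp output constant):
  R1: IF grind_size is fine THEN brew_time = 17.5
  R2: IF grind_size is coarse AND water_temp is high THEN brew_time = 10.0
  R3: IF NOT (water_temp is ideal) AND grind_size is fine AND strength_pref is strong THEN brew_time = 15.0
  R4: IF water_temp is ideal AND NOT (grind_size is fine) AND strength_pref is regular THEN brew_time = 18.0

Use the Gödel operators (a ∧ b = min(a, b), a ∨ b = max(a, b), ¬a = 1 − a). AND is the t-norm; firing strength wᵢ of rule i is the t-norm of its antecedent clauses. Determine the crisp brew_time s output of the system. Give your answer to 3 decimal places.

R1 (z=17.5): fine=0.22 → w = 0.22
R2 (z=10.0): coarse=0.25, high=0.15; AND[min(a, b)] → w = 0.15
R3 (z=15.0): ¬ideal=1−0.41=0.59, fine=0.22, strong=0.54; AND[min(a, b)] → w = 0.22
R4 (z=18.0): ideal=0.41, ¬fine=1−0.22=0.78, regular=0.84; AND[min(a, b)] → w = 0.41
Weighted average = (0.22·17.5 + 0.15·10.0 + 0.22·15.0 + 0.41·18.0) / (0.22 + 0.15 + 0.22 + 0.41)
  = 16.0300 / 1.0000 = 16.030

16.030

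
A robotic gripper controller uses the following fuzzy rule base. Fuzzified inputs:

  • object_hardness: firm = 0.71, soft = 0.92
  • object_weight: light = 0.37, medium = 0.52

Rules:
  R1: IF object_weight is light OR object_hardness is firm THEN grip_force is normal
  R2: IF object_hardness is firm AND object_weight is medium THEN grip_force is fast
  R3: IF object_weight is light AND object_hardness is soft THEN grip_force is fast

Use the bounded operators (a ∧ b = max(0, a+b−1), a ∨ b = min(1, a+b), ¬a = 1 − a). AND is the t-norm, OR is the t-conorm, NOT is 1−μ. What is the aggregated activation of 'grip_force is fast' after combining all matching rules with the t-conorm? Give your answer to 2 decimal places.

0.52

R1: light=0.37, firm=0.71; OR[min(1, a+b)] → w = 1.00
R2: firm=0.71, medium=0.52; AND[max(0, a+b−1)] → w = 0.23
R3: light=0.37, soft=0.92; AND[max(0, a+b−1)] → w = 0.29
Rules with consequent 'fast': {R2, R3} → strengths 0.23, 0.29
Aggregate via t-conorm [min(1, a+b)]: 0.52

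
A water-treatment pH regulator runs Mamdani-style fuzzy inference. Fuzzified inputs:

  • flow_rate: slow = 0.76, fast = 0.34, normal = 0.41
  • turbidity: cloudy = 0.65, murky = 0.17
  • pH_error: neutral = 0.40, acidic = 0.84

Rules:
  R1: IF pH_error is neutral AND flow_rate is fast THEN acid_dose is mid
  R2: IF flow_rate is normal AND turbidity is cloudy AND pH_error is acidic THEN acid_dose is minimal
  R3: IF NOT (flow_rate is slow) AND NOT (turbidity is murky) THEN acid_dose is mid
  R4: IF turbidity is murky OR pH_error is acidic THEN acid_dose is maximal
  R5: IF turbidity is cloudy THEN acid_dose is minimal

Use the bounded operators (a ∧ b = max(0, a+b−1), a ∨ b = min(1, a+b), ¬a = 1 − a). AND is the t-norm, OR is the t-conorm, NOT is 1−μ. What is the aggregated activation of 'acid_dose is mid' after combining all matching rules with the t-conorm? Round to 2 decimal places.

R1: neutral=0.40, fast=0.34; AND[max(0, a+b−1)] → w = 0.00
R2: normal=0.41, cloudy=0.65, acidic=0.84; AND[max(0, a+b−1)] → w = 0.00
R3: ¬slow=1−0.76=0.24, ¬murky=1−0.17=0.83; AND[max(0, a+b−1)] → w = 0.07
R4: murky=0.17, acidic=0.84; OR[min(1, a+b)] → w = 1.00
R5: cloudy=0.65 → w = 0.65
Rules with consequent 'mid': {R1, R3} → strengths 0.00, 0.07
Aggregate via t-conorm [min(1, a+b)]: 0.07

0.07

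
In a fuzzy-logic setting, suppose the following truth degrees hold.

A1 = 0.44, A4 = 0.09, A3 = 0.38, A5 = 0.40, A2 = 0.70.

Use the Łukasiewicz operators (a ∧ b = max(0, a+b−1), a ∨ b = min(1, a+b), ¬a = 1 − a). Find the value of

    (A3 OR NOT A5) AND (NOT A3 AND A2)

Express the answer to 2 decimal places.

0.30

NOT A5 = 1 − 0.40 = 0.60
A3 OR NOT A5 = min(1, a+b) on (0.38, 0.60) = 0.98
NOT A3 = 1 − 0.38 = 0.62
NOT A3 AND A2 = max(0, a+b−1) on (0.62, 0.70) = 0.32
(A3 OR NOT A5) AND (NOT A3 AND A2) = max(0, a+b−1) on (0.98, 0.32) = 0.30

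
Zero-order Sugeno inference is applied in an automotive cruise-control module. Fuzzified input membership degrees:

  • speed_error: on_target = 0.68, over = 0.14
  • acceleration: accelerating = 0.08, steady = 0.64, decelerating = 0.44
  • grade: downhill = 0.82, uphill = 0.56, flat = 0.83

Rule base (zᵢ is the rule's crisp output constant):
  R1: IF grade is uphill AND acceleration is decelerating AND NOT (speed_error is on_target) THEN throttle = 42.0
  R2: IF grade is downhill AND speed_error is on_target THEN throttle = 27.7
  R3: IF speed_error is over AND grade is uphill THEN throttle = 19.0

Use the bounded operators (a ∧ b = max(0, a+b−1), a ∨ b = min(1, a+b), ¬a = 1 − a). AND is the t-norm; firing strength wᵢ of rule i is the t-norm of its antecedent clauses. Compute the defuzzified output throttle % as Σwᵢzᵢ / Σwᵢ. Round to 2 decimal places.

27.70

R1 (z=42.0): uphill=0.56, decelerating=0.44, ¬on_target=1−0.68=0.32; AND[max(0, a+b−1)] → w = 0.00
R2 (z=27.7): downhill=0.82, on_target=0.68; AND[max(0, a+b−1)] → w = 0.50
R3 (z=19.0): over=0.14, uphill=0.56; AND[max(0, a+b−1)] → w = 0.00
Weighted average = (0.00·42.0 + 0.50·27.7 + 0.00·19.0) / (0.00 + 0.50 + 0.00)
  = 13.8500 / 0.5000 = 27.70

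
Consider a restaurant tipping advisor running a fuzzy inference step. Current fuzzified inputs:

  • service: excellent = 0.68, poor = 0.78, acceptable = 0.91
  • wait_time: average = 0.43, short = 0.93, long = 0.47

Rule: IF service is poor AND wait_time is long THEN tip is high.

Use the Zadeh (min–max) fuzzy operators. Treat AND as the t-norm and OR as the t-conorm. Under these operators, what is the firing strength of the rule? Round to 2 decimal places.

firing strength: poor=0.78, long=0.47; AND[min(a, b)] → w = 0.47

0.47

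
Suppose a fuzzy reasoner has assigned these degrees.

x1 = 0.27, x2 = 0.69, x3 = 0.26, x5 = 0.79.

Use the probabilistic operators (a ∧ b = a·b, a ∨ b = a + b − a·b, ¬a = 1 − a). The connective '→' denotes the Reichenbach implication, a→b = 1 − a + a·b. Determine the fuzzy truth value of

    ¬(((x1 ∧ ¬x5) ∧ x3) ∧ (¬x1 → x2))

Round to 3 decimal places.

¬x5 = 1 − 0.7900 = 0.2100
x1 ∧ ¬x5 = a·b on (0.2700, 0.2100) = 0.0567
(x1 ∧ ¬x5) ∧ x3 = a·b on (0.0567, 0.2600) = 0.0147
¬x1 = 1 − 0.2700 = 0.7300
¬x1 → x2  [Reichenbach: 1 − a + a·b] with a=0.7300, b=0.6900 → 0.7737
((x1 ∧ ¬x5) ∧ x3) ∧ (¬x1 → x2) = a·b on (0.0147, 0.7737) = 0.0114
¬(((x1 ∧ ¬x5) ∧ x3) ∧ (¬x1 → x2)) = 1 − 0.0114 = 0.9886

0.989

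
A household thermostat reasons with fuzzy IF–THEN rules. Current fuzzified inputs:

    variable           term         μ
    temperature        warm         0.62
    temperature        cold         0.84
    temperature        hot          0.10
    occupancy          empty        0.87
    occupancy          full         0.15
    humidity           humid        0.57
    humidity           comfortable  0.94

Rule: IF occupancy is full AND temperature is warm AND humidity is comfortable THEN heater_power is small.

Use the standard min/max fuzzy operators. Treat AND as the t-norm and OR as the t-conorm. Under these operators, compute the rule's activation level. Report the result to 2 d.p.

firing strength: full=0.15, warm=0.62, comfortable=0.94; AND[min(a, b)] → w = 0.15

0.15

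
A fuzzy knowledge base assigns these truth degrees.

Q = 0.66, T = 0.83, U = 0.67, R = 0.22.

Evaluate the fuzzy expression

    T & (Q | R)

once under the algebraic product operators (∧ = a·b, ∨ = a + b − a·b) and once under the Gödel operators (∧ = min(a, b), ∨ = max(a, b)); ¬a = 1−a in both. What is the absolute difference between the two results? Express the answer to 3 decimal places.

0.050

Under algebraic product:
  Q | R = a + b − a·b on (0.6600, 0.2200) = 0.7348
  T & (Q | R) = a·b on (0.8300, 0.7348) = 0.6099
  → value = 0.6099
Under Gödel:
  Q | R = max(a, b) on (0.66, 0.22) = 0.66
  T & (Q | R) = min(a, b) on (0.83, 0.66) = 0.66
  → value = 0.6600
|0.6099 − 0.6600| = 0.050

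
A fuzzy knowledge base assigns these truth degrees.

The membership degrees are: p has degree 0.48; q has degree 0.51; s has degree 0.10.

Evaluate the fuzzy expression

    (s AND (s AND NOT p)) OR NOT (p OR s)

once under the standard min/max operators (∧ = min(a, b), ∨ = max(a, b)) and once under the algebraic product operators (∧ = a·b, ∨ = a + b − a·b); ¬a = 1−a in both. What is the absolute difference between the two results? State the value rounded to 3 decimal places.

Under standard min/max:
  NOT p = 1 − 0.48 = 0.52
  s AND NOT p = min(a, b) on (0.10, 0.52) = 0.10
  s AND (s AND NOT p) = min(a, b) on (0.10, 0.10) = 0.10
  p OR s = max(a, b) on (0.48, 0.10) = 0.48
  NOT (p OR s) = 1 − 0.48 = 0.52
  (s AND (s AND NOT p)) OR NOT (p OR s) = max(a, b) on (0.10, 0.52) = 0.52
  → value = 0.5200
Under algebraic product:
  NOT p = 1 − 0.4800 = 0.5200
  s AND NOT p = a·b on (0.1000, 0.5200) = 0.0520
  s AND (s AND NOT p) = a·b on (0.1000, 0.0520) = 0.0052
  p OR s = a + b − a·b on (0.4800, 0.1000) = 0.5320
  NOT (p OR s) = 1 − 0.5320 = 0.4680
  (s AND (s AND NOT p)) OR NOT (p OR s) = a + b − a·b on (0.0052, 0.4680) = 0.4708
  → value = 0.4708
|0.5200 − 0.4708| = 0.049

0.049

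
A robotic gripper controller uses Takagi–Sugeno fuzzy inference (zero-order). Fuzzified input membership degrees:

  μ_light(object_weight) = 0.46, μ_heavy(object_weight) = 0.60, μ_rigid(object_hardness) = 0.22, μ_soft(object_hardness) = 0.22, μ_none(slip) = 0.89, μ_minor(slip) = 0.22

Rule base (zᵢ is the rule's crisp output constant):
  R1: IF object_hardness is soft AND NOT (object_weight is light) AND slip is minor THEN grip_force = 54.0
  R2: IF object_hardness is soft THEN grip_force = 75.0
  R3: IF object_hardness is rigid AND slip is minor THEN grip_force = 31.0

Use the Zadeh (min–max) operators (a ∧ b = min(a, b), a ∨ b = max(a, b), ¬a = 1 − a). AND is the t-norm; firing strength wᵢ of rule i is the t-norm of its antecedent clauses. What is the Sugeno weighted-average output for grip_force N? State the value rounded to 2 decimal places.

53.33

R1 (z=54.0): soft=0.22, ¬light=1−0.46=0.54, minor=0.22; AND[min(a, b)] → w = 0.22
R2 (z=75.0): soft=0.22 → w = 0.22
R3 (z=31.0): rigid=0.22, minor=0.22; AND[min(a, b)] → w = 0.22
Weighted average = (0.22·54.0 + 0.22·75.0 + 0.22·31.0) / (0.22 + 0.22 + 0.22)
  = 35.2000 / 0.6600 = 53.33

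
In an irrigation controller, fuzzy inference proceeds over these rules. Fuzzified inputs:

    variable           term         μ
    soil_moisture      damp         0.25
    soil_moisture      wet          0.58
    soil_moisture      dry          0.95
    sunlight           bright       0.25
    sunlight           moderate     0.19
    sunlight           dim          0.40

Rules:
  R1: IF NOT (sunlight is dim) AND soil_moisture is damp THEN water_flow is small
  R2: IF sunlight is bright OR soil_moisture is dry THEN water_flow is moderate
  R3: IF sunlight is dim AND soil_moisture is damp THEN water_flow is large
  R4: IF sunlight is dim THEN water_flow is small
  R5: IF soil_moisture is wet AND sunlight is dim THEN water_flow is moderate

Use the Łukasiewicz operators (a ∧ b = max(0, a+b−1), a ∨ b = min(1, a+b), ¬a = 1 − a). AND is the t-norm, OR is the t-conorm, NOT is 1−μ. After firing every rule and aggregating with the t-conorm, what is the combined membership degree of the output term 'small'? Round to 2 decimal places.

R1: ¬dim=1−0.40=0.60, damp=0.25; AND[max(0, a+b−1)] → w = 0.00
R2: bright=0.25, dry=0.95; OR[min(1, a+b)] → w = 1.00
R3: dim=0.40, damp=0.25; AND[max(0, a+b−1)] → w = 0.00
R4: dim=0.40 → w = 0.40
R5: wet=0.58, dim=0.40; AND[max(0, a+b−1)] → w = 0.00
Rules with consequent 'small': {R1, R4} → strengths 0.00, 0.40
Aggregate via t-conorm [min(1, a+b)]: 0.40

0.40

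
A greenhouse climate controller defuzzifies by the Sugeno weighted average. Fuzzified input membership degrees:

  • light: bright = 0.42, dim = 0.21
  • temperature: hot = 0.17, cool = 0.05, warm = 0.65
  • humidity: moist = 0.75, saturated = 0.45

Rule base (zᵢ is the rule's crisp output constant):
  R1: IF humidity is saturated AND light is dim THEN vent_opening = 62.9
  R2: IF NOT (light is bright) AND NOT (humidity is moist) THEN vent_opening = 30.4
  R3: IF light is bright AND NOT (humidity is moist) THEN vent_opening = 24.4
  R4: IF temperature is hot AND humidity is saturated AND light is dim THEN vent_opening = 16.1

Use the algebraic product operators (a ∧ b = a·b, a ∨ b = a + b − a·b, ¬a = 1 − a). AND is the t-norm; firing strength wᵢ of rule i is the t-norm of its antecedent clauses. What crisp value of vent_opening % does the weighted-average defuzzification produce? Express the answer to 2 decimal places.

R1 (z=62.9): saturated=0.45, dim=0.21; AND[a·b] → w = 0.0945
R2 (z=30.4): ¬bright=1−0.42=0.58, ¬moist=1−0.75=0.25; AND[a·b] → w = 0.1450
R3 (z=24.4): bright=0.42, ¬moist=1−0.75=0.25; AND[a·b] → w = 0.1050
R4 (z=16.1): hot=0.17, saturated=0.45, dim=0.21; AND[a·b] → w = 0.0161
Weighted average = (0.0945·62.9 + 0.1450·30.4 + 0.1050·24.4 + 0.0161·16.1) / (0.0945 + 0.1450 + 0.1050 + 0.0161)
  = 13.1727 / 0.3606 = 36.53

36.53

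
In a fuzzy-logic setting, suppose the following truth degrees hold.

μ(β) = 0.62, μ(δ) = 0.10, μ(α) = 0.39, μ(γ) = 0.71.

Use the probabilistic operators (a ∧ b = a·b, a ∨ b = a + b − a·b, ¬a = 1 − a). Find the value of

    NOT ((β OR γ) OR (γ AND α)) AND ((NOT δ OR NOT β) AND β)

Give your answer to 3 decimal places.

0.046

β OR γ = a + b − a·b on (0.6200, 0.7100) = 0.8898
γ AND α = a·b on (0.7100, 0.3900) = 0.2769
(β OR γ) OR (γ AND α) = a + b − a·b on (0.8898, 0.2769) = 0.9203
NOT ((β OR γ) OR (γ AND α)) = 1 − 0.9203 = 0.0797
NOT δ = 1 − 0.1000 = 0.9000
NOT β = 1 − 0.6200 = 0.3800
NOT δ OR NOT β = a + b − a·b on (0.9000, 0.3800) = 0.9380
(NOT δ OR NOT β) AND β = a·b on (0.9380, 0.6200) = 0.5816
NOT ((β OR γ) OR (γ AND α)) AND ((NOT δ OR NOT β) AND β) = a·b on (0.0797, 0.5816) = 0.0463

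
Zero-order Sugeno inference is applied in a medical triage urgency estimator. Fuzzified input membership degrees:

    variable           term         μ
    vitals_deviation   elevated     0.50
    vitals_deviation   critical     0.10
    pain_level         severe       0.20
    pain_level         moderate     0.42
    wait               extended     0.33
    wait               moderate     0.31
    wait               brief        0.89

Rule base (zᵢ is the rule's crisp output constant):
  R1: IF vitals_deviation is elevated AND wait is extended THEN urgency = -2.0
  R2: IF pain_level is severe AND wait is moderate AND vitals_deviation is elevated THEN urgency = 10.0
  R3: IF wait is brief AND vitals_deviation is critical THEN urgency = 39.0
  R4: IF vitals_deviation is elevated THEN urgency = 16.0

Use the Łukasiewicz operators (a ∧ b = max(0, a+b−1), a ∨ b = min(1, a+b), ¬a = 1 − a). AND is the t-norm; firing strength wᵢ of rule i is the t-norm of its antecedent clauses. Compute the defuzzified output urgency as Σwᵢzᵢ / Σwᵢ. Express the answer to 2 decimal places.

R1 (z=-2.0): elevated=0.50, extended=0.33; AND[max(0, a+b−1)] → w = 0.00
R2 (z=10.0): severe=0.20, moderate=0.31, elevated=0.50; AND[max(0, a+b−1)] → w = 0.00
R3 (z=39.0): brief=0.89, critical=0.10; AND[max(0, a+b−1)] → w = 0.00
R4 (z=16.0): elevated=0.50 → w = 0.50
Weighted average = (0.00·-2.0 + 0.00·10.0 + 0.00·39.0 + 0.50·16.0) / (0.00 + 0.00 + 0.00 + 0.50)
  = 8.0000 / 0.5000 = 16.00

16.00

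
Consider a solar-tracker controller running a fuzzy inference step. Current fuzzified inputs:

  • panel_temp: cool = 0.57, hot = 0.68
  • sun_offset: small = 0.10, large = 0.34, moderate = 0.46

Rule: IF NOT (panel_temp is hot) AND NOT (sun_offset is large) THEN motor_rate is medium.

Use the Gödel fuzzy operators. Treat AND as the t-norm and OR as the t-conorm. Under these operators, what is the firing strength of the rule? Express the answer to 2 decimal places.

firing strength: ¬hot=1−0.68=0.32, ¬large=1−0.34=0.66; AND[min(a, b)] → w = 0.32

0.32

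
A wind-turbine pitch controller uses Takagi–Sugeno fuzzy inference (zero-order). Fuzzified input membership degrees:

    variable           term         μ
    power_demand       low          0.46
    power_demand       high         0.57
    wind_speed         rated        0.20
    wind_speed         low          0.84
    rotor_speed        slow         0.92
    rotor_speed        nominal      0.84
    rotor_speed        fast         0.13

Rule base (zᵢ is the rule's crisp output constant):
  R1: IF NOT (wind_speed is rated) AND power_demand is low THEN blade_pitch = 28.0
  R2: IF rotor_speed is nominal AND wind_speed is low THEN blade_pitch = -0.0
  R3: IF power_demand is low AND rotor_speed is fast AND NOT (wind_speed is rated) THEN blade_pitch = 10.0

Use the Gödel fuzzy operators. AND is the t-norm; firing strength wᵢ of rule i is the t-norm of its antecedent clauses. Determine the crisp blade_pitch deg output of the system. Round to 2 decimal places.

R1 (z=28.0): ¬rated=1−0.20=0.80, low=0.46; AND[min(a, b)] → w = 0.46
R2 (z=-0.0): nominal=0.84, low=0.84; AND[min(a, b)] → w = 0.84
R3 (z=10.0): low=0.46, fast=0.13, ¬rated=1−0.20=0.80; AND[min(a, b)] → w = 0.13
Weighted average = (0.46·28.0 + 0.84·-0.0 + 0.13·10.0) / (0.46 + 0.84 + 0.13)
  = 14.1800 / 1.4300 = 9.92

9.92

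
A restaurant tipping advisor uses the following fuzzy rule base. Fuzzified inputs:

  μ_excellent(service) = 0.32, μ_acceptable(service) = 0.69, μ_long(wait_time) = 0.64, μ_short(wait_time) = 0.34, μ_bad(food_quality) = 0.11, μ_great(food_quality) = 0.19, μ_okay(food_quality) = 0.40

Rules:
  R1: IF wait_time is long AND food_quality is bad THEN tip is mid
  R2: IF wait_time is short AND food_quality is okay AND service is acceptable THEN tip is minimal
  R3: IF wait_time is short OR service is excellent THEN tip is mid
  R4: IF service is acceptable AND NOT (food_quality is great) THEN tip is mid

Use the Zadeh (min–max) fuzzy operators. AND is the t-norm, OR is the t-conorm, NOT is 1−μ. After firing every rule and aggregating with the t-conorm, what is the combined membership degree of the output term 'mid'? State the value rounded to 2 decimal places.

0.69

R1: long=0.64, bad=0.11; AND[min(a, b)] → w = 0.11
R2: short=0.34, okay=0.40, acceptable=0.69; AND[min(a, b)] → w = 0.34
R3: short=0.34, excellent=0.32; OR[max(a, b)] → w = 0.34
R4: acceptable=0.69, ¬great=1−0.19=0.81; AND[min(a, b)] → w = 0.69
Rules with consequent 'mid': {R1, R3, R4} → strengths 0.11, 0.34, 0.69
Aggregate via t-conorm [max(a, b)]: 0.69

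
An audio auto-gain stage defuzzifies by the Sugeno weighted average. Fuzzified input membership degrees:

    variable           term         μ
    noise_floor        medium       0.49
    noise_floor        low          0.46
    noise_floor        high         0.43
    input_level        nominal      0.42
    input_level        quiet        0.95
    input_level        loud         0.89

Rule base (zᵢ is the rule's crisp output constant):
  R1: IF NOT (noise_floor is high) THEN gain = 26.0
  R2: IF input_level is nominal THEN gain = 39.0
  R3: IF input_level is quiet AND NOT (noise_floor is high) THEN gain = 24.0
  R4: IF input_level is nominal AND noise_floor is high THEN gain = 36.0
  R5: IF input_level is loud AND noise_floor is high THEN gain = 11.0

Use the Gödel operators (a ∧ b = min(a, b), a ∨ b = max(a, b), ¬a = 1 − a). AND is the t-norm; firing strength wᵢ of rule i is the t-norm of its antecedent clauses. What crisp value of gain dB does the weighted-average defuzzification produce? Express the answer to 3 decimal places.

R1 (z=26.0): ¬high=1−0.43=0.57 → w = 0.57
R2 (z=39.0): nominal=0.42 → w = 0.42
R3 (z=24.0): quiet=0.95, ¬high=1−0.43=0.57; AND[min(a, b)] → w = 0.57
R4 (z=36.0): nominal=0.42, high=0.43; AND[min(a, b)] → w = 0.42
R5 (z=11.0): loud=0.89, high=0.43; AND[min(a, b)] → w = 0.43
Weighted average = (0.57·26.0 + 0.42·39.0 + 0.57·24.0 + 0.42·36.0 + 0.43·11.0) / (0.57 + 0.42 + 0.57 + 0.42 + 0.43)
  = 64.7300 / 2.4100 = 26.859

26.859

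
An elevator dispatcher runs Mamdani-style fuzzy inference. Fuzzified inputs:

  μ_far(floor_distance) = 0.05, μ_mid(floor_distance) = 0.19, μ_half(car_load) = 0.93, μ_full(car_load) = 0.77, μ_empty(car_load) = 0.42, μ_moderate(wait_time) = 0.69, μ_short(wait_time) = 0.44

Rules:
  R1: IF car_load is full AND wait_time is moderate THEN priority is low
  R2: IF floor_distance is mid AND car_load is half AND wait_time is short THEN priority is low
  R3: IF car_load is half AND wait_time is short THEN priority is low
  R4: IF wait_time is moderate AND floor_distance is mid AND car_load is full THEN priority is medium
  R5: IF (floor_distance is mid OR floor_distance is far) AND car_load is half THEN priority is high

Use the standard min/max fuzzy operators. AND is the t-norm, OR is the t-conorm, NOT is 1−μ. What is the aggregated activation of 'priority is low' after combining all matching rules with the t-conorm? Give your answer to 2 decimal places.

0.69

R1: full=0.77, moderate=0.69; AND[min(a, b)] → w = 0.69
R2: mid=0.19, half=0.93, short=0.44; AND[min(a, b)] → w = 0.19
R3: half=0.93, short=0.44; AND[min(a, b)] → w = 0.44
R4: moderate=0.69, mid=0.19, full=0.77; AND[min(a, b)] → w = 0.19
R5: (mid=0.19 OR far=0.05) = 0.19; AND[min(a, b)] with half=0.93 → w = 0.19
Rules with consequent 'low': {R1, R2, R3} → strengths 0.69, 0.19, 0.44
Aggregate via t-conorm [max(a, b)]: 0.69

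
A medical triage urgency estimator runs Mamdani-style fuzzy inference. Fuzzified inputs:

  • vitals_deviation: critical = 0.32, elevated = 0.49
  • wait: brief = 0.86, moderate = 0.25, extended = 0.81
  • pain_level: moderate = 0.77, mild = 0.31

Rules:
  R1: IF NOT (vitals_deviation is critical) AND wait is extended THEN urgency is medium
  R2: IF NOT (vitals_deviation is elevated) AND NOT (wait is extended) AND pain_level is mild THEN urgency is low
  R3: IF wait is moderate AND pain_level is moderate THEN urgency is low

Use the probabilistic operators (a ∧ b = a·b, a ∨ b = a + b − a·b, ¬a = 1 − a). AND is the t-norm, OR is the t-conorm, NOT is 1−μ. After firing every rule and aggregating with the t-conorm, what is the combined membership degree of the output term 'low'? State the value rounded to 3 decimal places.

0.217

R1: ¬critical=1−0.32=0.68, extended=0.81; AND[a·b] → w = 0.5508
R2: ¬elevated=1−0.49=0.51, ¬extended=1−0.81=0.19, mild=0.31; AND[a·b] → w = 0.0300
R3: moderate=0.25, moderate=0.77; AND[a·b] → w = 0.1925
Rules with consequent 'low': {R2, R3} → strengths 0.0300, 0.1925
Aggregate via t-conorm [a + b − a·b]: 0.2168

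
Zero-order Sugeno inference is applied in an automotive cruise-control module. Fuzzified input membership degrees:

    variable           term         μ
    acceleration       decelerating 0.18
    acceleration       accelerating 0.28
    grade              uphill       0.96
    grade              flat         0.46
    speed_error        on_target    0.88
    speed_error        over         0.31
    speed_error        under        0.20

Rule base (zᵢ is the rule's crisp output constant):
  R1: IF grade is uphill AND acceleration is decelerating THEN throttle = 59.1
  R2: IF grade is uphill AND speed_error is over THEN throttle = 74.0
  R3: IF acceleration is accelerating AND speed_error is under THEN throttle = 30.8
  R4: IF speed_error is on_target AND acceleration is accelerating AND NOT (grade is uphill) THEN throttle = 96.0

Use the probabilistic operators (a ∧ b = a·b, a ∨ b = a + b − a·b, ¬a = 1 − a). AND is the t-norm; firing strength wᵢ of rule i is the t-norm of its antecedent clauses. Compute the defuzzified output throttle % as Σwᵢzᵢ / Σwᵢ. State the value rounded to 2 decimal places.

65.09

R1 (z=59.1): uphill=0.96, decelerating=0.18; AND[a·b] → w = 0.1728
R2 (z=74.0): uphill=0.96, over=0.31; AND[a·b] → w = 0.2976
R3 (z=30.8): accelerating=0.28, under=0.20; AND[a·b] → w = 0.0560
R4 (z=96.0): on_target=0.88, accelerating=0.28, ¬uphill=1−0.96=0.04; AND[a·b] → w = 0.0099
Weighted average = (0.1728·59.1 + 0.2976·74.0 + 0.0560·30.8 + 0.0099·96.0) / (0.1728 + 0.2976 + 0.0560 + 0.0099)
  = 34.9059 / 0.5363 = 65.09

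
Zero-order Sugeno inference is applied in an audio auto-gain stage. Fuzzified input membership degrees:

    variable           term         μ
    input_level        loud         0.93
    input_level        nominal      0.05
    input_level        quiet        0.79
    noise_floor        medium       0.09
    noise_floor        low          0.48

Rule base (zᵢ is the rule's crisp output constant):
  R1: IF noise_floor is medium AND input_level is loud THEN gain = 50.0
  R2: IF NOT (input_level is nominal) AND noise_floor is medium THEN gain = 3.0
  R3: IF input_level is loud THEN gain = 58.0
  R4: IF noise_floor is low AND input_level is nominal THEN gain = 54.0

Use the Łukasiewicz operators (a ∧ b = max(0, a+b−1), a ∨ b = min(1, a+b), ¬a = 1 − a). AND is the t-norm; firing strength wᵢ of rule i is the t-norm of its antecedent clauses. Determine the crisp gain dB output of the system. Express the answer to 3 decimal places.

R1 (z=50.0): medium=0.09, loud=0.93; AND[max(0, a+b−1)] → w = 0.02
R2 (z=3.0): ¬nominal=1−0.05=0.95, medium=0.09; AND[max(0, a+b−1)] → w = 0.04
R3 (z=58.0): loud=0.93 → w = 0.93
R4 (z=54.0): low=0.48, nominal=0.05; AND[max(0, a+b−1)] → w = 0.00
Weighted average = (0.02·50.0 + 0.04·3.0 + 0.93·58.0 + 0.00·54.0) / (0.02 + 0.04 + 0.93 + 0.00)
  = 55.0600 / 0.9900 = 55.616

55.616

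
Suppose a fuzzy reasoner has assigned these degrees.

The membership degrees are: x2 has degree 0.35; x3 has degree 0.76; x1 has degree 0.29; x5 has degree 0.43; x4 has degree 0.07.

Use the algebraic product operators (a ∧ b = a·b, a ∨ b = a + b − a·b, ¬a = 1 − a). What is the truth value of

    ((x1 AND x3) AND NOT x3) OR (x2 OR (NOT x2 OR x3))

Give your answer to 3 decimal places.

0.948

x1 AND x3 = a·b on (0.2900, 0.7600) = 0.2204
NOT x3 = 1 − 0.7600 = 0.2400
(x1 AND x3) AND NOT x3 = a·b on (0.2204, 0.2400) = 0.0529
NOT x2 = 1 − 0.3500 = 0.6500
NOT x2 OR x3 = a + b − a·b on (0.6500, 0.7600) = 0.9160
x2 OR (NOT x2 OR x3) = a + b − a·b on (0.3500, 0.9160) = 0.9454
((x1 AND x3) AND NOT x3) OR (x2 OR (NOT x2 OR x3)) = a + b − a·b on (0.0529, 0.9454) = 0.9483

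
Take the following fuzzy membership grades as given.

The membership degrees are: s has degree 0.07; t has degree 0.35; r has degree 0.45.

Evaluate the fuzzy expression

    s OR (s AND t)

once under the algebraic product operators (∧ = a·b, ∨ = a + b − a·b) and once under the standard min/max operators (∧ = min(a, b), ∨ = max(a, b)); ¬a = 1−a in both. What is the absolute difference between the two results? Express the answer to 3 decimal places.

Under algebraic product:
  s AND t = a·b on (0.0700, 0.3500) = 0.0245
  s OR (s AND t) = a + b − a·b on (0.0700, 0.0245) = 0.0928
  → value = 0.0928
Under standard min/max:
  s AND t = min(a, b) on (0.07, 0.35) = 0.07
  s OR (s AND t) = max(a, b) on (0.07, 0.07) = 0.07
  → value = 0.0700
|0.0928 − 0.0700| = 0.023

0.023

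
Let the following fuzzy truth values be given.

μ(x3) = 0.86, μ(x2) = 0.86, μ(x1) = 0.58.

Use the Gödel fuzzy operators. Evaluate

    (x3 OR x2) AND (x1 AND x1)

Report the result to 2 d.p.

0.58

x3 OR x2 = max(a, b) on (0.86, 0.86) = 0.86
x1 AND x1 = min(a, b) on (0.58, 0.58) = 0.58
(x3 OR x2) AND (x1 AND x1) = min(a, b) on (0.86, 0.58) = 0.58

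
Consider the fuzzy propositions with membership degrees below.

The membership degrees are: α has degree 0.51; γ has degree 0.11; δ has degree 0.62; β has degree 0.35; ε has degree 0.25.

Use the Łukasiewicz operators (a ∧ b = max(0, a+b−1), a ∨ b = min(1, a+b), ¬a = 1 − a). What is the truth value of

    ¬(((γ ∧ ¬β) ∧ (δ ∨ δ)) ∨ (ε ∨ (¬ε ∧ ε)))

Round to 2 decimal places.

0.75

¬β = 1 − 0.35 = 0.65
γ ∧ ¬β = max(0, a+b−1) on (0.11, 0.65) = 0.00
δ ∨ δ = min(1, a+b) on (0.62, 0.62) = 1.00
(γ ∧ ¬β) ∧ (δ ∨ δ) = max(0, a+b−1) on (0.00, 1.00) = 0.00
¬ε = 1 − 0.25 = 0.75
¬ε ∧ ε = max(0, a+b−1) on (0.75, 0.25) = 0.00
ε ∨ (¬ε ∧ ε) = min(1, a+b) on (0.25, 0.00) = 0.25
((γ ∧ ¬β) ∧ (δ ∨ δ)) ∨ (ε ∨ (¬ε ∧ ε)) = min(1, a+b) on (0.00, 0.25) = 0.25
¬(((γ ∧ ¬β) ∧ (δ ∨ δ)) ∨ (ε ∨ (¬ε ∧ ε))) = 1 − 0.25 = 0.75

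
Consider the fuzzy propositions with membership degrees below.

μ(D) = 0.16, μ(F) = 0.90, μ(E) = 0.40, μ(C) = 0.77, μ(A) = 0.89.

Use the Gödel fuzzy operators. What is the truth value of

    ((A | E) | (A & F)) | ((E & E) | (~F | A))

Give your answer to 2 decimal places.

A | E = max(a, b) on (0.89, 0.40) = 0.89
A & F = min(a, b) on (0.89, 0.90) = 0.89
(A | E) | (A & F) = max(a, b) on (0.89, 0.89) = 0.89
E & E = min(a, b) on (0.40, 0.40) = 0.40
~F = 1 − 0.90 = 0.10
~F | A = max(a, b) on (0.10, 0.89) = 0.89
(E & E) | (~F | A) = max(a, b) on (0.40, 0.89) = 0.89
((A | E) | (A & F)) | ((E & E) | (~F | A)) = max(a, b) on (0.89, 0.89) = 0.89

0.89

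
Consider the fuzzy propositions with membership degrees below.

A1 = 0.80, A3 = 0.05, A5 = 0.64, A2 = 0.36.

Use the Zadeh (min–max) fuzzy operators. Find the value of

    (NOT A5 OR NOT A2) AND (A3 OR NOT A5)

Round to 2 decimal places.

0.36

NOT A5 = 1 − 0.64 = 0.36
NOT A2 = 1 − 0.36 = 0.64
NOT A5 OR NOT A2 = max(a, b) on (0.36, 0.64) = 0.64
NOT A5 = 1 − 0.64 = 0.36
A3 OR NOT A5 = max(a, b) on (0.05, 0.36) = 0.36
(NOT A5 OR NOT A2) AND (A3 OR NOT A5) = min(a, b) on (0.64, 0.36) = 0.36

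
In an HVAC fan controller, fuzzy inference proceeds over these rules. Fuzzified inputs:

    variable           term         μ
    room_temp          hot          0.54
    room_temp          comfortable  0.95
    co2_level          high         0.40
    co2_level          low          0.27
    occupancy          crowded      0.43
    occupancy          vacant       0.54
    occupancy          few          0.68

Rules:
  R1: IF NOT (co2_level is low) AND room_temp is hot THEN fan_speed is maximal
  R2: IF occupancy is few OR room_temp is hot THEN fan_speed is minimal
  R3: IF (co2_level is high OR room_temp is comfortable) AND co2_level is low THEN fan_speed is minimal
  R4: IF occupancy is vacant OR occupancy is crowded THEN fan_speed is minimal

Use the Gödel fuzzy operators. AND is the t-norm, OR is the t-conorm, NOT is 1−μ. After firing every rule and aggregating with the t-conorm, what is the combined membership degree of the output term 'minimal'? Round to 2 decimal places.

R1: ¬low=1−0.27=0.73, hot=0.54; AND[min(a, b)] → w = 0.54
R2: few=0.68, hot=0.54; OR[max(a, b)] → w = 0.68
R3: (high=0.40 OR comfortable=0.95) = 0.95; AND[min(a, b)] with low=0.27 → w = 0.27
R4: vacant=0.54, crowded=0.43; OR[max(a, b)] → w = 0.54
Rules with consequent 'minimal': {R2, R3, R4} → strengths 0.68, 0.27, 0.54
Aggregate via t-conorm [max(a, b)]: 0.68

0.68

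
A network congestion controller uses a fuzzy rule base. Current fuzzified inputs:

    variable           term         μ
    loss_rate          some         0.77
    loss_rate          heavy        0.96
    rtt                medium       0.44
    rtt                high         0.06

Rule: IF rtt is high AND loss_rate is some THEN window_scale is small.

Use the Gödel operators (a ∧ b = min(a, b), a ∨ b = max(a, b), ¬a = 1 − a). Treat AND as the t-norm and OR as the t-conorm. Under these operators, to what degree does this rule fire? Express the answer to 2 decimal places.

0.06

firing strength: high=0.06, some=0.77; AND[min(a, b)] → w = 0.06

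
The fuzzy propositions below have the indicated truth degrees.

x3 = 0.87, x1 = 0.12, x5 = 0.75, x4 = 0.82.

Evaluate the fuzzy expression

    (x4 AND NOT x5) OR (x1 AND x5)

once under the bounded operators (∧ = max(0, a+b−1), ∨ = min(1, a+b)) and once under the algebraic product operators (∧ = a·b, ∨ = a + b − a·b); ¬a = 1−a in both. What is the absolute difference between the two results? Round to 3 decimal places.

Under bounded:
  NOT x5 = 1 − 0.75 = 0.25
  x4 AND NOT x5 = max(0, a+b−1) on (0.82, 0.25) = 0.07
  x1 AND x5 = max(0, a+b−1) on (0.12, 0.75) = 0.00
  (x4 AND NOT x5) OR (x1 AND x5) = min(1, a+b) on (0.07, 0.00) = 0.07
  → value = 0.0700
Under algebraic product:
  NOT x5 = 1 − 0.7500 = 0.2500
  x4 AND NOT x5 = a·b on (0.8200, 0.2500) = 0.2050
  x1 AND x5 = a·b on (0.1200, 0.7500) = 0.0900
  (x4 AND NOT x5) OR (x1 AND x5) = a + b − a·b on (0.2050, 0.0900) = 0.2765
  → value = 0.2765
|0.0700 − 0.2765| = 0.207

0.207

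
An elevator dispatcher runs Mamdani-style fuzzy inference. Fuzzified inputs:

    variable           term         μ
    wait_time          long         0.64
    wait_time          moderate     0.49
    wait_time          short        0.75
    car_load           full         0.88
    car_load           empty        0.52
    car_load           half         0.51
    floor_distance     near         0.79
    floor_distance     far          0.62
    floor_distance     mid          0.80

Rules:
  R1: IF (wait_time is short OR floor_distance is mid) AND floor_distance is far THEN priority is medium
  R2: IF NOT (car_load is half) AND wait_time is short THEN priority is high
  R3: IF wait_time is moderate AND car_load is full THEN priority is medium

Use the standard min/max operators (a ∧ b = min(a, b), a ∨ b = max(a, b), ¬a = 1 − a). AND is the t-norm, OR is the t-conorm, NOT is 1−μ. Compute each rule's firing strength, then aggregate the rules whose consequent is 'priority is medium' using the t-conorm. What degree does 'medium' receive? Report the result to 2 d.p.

R1: (short=0.75 OR mid=0.80) = 0.80; AND[min(a, b)] with far=0.62 → w = 0.62
R2: ¬half=1−0.51=0.49, short=0.75; AND[min(a, b)] → w = 0.49
R3: moderate=0.49, full=0.88; AND[min(a, b)] → w = 0.49
Rules with consequent 'medium': {R1, R3} → strengths 0.62, 0.49
Aggregate via t-conorm [max(a, b)]: 0.62

0.62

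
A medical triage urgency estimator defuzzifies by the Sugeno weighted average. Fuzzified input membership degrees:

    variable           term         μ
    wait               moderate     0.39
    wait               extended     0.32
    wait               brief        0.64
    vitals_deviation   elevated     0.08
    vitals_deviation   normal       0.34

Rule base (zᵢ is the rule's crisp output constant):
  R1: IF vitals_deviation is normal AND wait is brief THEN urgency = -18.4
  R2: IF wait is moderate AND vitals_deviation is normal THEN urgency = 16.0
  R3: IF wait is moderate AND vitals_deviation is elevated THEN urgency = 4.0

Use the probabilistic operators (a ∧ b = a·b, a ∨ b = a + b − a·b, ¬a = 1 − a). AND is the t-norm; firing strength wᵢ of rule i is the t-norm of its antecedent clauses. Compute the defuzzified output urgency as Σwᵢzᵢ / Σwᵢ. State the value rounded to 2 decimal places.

R1 (z=-18.4): normal=0.34, brief=0.64; AND[a·b] → w = 0.2176
R2 (z=16.0): moderate=0.39, normal=0.34; AND[a·b] → w = 0.1326
R3 (z=4.0): moderate=0.39, elevated=0.08; AND[a·b] → w = 0.0312
Weighted average = (0.2176·-18.4 + 0.1326·16.0 + 0.0312·4.0) / (0.2176 + 0.1326 + 0.0312)
  = -1.7574 / 0.3814 = -4.61

-4.61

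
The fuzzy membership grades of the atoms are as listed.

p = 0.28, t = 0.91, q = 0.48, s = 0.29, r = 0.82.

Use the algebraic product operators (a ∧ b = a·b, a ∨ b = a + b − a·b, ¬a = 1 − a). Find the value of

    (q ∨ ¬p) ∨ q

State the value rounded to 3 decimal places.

0.924

¬p = 1 − 0.2800 = 0.7200
q ∨ ¬p = a + b − a·b on (0.4800, 0.7200) = 0.8544
(q ∨ ¬p) ∨ q = a + b − a·b on (0.8544, 0.4800) = 0.9243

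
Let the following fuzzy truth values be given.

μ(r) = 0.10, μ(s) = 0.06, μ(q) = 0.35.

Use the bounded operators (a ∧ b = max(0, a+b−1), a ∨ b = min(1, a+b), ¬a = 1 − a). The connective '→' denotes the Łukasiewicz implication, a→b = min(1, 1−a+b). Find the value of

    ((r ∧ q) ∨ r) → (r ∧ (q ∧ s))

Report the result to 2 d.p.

r ∧ q = max(0, a+b−1) on (0.10, 0.35) = 0.00
(r ∧ q) ∨ r = min(1, a+b) on (0.00, 0.10) = 0.10
q ∧ s = max(0, a+b−1) on (0.35, 0.06) = 0.00
r ∧ (q ∧ s) = max(0, a+b−1) on (0.10, 0.00) = 0.00
((r ∧ q) ∨ r) → (r ∧ (q ∧ s))  [Łukasiewicz: min(1, 1−a+b)] with a=0.10, b=0.00 → 0.90

0.90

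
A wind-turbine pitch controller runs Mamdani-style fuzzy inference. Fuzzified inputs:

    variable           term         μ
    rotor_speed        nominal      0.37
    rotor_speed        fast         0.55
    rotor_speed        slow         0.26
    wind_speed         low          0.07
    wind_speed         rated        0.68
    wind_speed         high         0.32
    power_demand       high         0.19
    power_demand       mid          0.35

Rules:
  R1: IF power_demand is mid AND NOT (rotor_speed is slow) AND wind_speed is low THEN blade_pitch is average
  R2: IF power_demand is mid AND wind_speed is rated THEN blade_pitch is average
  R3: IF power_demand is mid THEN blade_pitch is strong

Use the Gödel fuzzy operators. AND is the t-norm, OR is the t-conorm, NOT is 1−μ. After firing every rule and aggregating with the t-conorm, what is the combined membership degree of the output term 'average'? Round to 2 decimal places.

R1: mid=0.35, ¬slow=1−0.26=0.74, low=0.07; AND[min(a, b)] → w = 0.07
R2: mid=0.35, rated=0.68; AND[min(a, b)] → w = 0.35
R3: mid=0.35 → w = 0.35
Rules with consequent 'average': {R1, R2} → strengths 0.07, 0.35
Aggregate via t-conorm [max(a, b)]: 0.35

0.35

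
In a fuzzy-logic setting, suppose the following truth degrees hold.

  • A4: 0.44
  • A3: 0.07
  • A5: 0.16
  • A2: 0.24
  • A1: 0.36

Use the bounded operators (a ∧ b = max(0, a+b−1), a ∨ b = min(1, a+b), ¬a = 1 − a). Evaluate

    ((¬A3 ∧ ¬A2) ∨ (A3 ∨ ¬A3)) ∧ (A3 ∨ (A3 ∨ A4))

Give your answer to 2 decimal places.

0.58

¬A3 = 1 − 0.07 = 0.93
¬A2 = 1 − 0.24 = 0.76
¬A3 ∧ ¬A2 = max(0, a+b−1) on (0.93, 0.76) = 0.69
¬A3 = 1 − 0.07 = 0.93
A3 ∨ ¬A3 = min(1, a+b) on (0.07, 0.93) = 1.00
(¬A3 ∧ ¬A2) ∨ (A3 ∨ ¬A3) = min(1, a+b) on (0.69, 1.00) = 1.00
A3 ∨ A4 = min(1, a+b) on (0.07, 0.44) = 0.51
A3 ∨ (A3 ∨ A4) = min(1, a+b) on (0.07, 0.51) = 0.58
((¬A3 ∧ ¬A2) ∨ (A3 ∨ ¬A3)) ∧ (A3 ∨ (A3 ∨ A4)) = max(0, a+b−1) on (1.00, 0.58) = 0.58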